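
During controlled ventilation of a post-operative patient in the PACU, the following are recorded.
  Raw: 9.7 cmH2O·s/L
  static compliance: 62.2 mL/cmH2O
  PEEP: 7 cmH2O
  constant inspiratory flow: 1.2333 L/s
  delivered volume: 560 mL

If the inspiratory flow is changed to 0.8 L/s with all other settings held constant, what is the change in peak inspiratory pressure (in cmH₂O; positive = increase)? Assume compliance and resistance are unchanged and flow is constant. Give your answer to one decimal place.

PIP = Vt/C + R·V̇ + PEEP (constant-flow equation of motion).
Only the resistive term changes: ΔPIP = R × ΔV̇ = 9.7 × (0.8 − 1.2333) = 9.7 × -0.4333 = -4.203 cmH2O.

-4.2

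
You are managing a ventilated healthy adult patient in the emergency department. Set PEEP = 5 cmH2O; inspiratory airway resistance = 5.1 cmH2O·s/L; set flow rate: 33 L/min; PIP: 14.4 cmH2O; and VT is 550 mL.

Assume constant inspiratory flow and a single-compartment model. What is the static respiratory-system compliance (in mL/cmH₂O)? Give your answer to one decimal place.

Flow: 33 L/min ÷ 60 = 0.55 L/s.
Equation of motion (constant flow): PIP = Vt/C + R·V̇ + PEEP.
Vt/C = PIP − R·V̇ − PEEP = 14.4 − 5.1×0.55 − 5 = 14.4 − 2.805 − 5 = 6.595 cmH2O.
C = Vt / 6.595 = 550 / 6.595 = 83.397 mL/cmH2O.

83.4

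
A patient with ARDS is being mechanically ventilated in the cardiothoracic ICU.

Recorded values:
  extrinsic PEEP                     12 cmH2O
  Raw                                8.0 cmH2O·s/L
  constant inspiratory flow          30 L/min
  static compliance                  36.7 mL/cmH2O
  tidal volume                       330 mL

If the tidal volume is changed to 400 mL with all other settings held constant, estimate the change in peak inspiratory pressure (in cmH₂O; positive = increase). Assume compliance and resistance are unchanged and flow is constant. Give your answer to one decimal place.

PIP = Vt/C + R·V̇ + PEEP (constant-flow equation of motion).
Only the elastic term changes: ΔPIP = ΔVt / C = (400 − 330) / 36.7 = 1.907 cmH2O.

1.9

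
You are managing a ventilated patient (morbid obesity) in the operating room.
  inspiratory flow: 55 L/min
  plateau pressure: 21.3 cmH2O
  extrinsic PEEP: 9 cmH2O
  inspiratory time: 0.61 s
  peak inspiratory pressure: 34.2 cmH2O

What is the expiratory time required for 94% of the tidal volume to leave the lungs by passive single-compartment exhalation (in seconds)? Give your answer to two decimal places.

1.80

Flow: 55 L/min ÷ 60 = 0.9167 L/s.
Vt = flow × Ti = 0.9167 L/s × 0.61 s × 1000 mL/L = 559.19 mL.
R = (PIP − Pplat)/V̇ = (34.2 − 21.3) / 0.9167 = 12.9/0.9167 = 14.072 cmH2O·s/L.
C = Vt/(Pplat − PEEP) = 559.19 / (21.3 − 9) = 559.19/12.3 = 45.463 mL/cmH2O.
τ = R × C = 14.072 × 0.04546 L/cmH2O = 0.6397 s.
t = −τ·ln(1 − 0.94) = −0.6397·ln(0.06) = 1.8 s.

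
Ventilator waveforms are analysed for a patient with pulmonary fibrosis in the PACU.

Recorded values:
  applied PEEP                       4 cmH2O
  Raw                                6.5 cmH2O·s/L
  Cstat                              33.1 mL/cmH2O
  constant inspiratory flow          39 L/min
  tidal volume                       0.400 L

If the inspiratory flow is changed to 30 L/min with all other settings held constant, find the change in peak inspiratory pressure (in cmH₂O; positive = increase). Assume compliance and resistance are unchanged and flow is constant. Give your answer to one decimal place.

Flow: 39 L/min ÷ 60 = 0.65 L/s.
New flow: 30 L/min ÷ 60 = 0.5 L/s.
PIP = Vt/C + R·V̇ + PEEP (constant-flow equation of motion).
Only the resistive term changes: ΔPIP = R × ΔV̇ = 6.5 × (0.5 − 0.65) = 6.5 × -0.15 = -0.975 cmH2O.

-1.0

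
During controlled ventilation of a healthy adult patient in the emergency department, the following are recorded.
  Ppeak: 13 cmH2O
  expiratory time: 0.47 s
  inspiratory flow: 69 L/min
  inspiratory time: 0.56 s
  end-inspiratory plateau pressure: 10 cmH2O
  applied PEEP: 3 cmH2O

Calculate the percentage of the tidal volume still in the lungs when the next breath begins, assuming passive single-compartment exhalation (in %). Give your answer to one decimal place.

Flow: 69 L/min ÷ 60 = 1.15 L/s.
Vt = flow × Ti = 1.15 L/s × 0.56 s × 1000 mL/L = 644.0 mL.
R = (PIP − Pplat)/V̇ = (13 − 10) / 1.15 = 3.0/1.15 = 2.609 cmH2O·s/L.
C = Vt/(Pplat − PEEP) = 644.0 / (10 − 3) = 644.0/7.0 = 92.0 mL/cmH2O.
τ = R × C = 2.609 × 0.092 L/cmH2O = 0.24 s.
Fraction remaining at end-expiration = e^(−Te/τ) = e^(−0.47/0.24) = 0.1411 → 14.11%.

14.1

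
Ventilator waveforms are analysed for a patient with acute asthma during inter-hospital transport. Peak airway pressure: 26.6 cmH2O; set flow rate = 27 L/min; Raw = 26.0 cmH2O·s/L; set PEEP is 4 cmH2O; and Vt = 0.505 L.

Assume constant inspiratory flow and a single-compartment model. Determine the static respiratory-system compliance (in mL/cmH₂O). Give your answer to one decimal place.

46.3

Flow: 27 L/min ÷ 60 = 0.45 L/s.
Equation of motion (constant flow): PIP = Vt/C + R·V̇ + PEEP.
Vt/C = PIP − R·V̇ − PEEP = 26.6 − 26.0×0.45 − 4 = 26.6 − 11.7 − 4 = 10.9 cmH2O.
C = Vt / 10.9 = 505 / 10.9 = 46.33 mL/cmH2O.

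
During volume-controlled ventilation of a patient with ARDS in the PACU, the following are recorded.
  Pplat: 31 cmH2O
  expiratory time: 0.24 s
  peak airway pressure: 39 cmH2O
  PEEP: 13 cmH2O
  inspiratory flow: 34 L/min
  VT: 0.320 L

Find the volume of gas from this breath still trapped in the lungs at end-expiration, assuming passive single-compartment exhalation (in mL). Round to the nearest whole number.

123

Flow: 34 L/min ÷ 60 = 0.5667 L/s.
R = (PIP − Pplat)/V̇ = (39 − 31) / 0.5667 = 8.0/0.5667 = 14.117 cmH2O·s/L.
C = Vt/(Pplat − PEEP) = 320.0 / (31 − 13) = 320.0/18.0 = 17.778 mL/cmH2O.
τ = R × C = 14.117 × 0.01778 L/cmH2O = 0.251 s.
Fraction remaining = e^(−Te/τ) = e^(−0.24/0.251) = 0.3844.
Trapped volume = 320.0 × 0.3844 = 123.01 mL.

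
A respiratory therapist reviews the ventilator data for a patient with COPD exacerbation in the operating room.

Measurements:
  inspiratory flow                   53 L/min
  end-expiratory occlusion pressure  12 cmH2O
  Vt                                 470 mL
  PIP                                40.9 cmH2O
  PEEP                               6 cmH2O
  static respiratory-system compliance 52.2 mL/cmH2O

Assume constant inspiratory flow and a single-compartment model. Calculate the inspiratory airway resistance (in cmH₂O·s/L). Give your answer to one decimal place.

Flow: 53 L/min ÷ 60 = 0.8833 L/s.
Total PEEP = 12 cmH2O (set 6 + intrinsic 6); this is the baseline alveolar pressure.
Equation of motion (constant flow): PIP = Vt/C + R·V̇ + PEEP.
R·V̇ = PIP − Vt/C − PEEP = 40.9 − 470/52.2 − 12 = 40.9 − 9.004 − 12 = 19.896 cmH2O.
R = 19.896 / 0.8833 = 22.525 cmH2O·s/L.

22.5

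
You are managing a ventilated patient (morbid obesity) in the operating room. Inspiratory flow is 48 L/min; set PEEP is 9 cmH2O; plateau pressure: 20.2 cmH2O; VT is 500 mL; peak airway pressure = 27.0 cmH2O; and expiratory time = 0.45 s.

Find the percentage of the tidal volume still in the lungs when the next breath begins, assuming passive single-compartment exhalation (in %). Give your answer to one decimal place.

30.5

Flow: 48 L/min ÷ 60 = 0.8 L/s.
R = (PIP − Pplat)/V̇ = (27.0 − 20.2) / 0.8 = 6.8/0.8 = 8.5 cmH2O·s/L.
C = Vt/(Pplat − PEEP) = 500.0 / (20.2 − 9) = 500.0/11.2 = 44.643 mL/cmH2O.
τ = R × C = 8.5 × 0.04464 L/cmH2O = 0.3794 s.
Fraction remaining at end-expiration = e^(−Te/τ) = e^(−0.45/0.3794) = 0.3054 → 30.54%.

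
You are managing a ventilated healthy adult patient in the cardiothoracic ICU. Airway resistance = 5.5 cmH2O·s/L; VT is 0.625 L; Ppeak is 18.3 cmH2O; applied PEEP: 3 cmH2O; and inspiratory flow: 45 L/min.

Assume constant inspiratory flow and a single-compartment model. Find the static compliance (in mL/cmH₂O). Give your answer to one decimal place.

55.9

Flow: 45 L/min ÷ 60 = 0.75 L/s.
Equation of motion (constant flow): PIP = Vt/C + R·V̇ + PEEP.
Vt/C = PIP − R·V̇ − PEEP = 18.3 − 5.5×0.75 − 3 = 18.3 − 4.125 − 3 = 11.175 cmH2O.
C = Vt / 11.175 = 625 / 11.175 = 55.928 mL/cmH2O.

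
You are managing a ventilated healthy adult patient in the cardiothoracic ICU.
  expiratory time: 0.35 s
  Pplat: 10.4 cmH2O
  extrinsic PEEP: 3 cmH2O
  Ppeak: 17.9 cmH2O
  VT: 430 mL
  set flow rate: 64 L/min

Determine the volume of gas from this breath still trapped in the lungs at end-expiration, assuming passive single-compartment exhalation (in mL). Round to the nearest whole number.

Flow: 64 L/min ÷ 60 = 1.0667 L/s.
R = (PIP − Pplat)/V̇ = (17.9 − 10.4) / 1.0667 = 7.5/1.0667 = 7.031 cmH2O·s/L.
C = Vt/(Pplat − PEEP) = 430.0 / (10.4 − 3) = 430.0/7.4 = 58.108 mL/cmH2O.
τ = R × C = 7.031 × 0.05811 L/cmH2O = 0.4086 s.
Fraction remaining = e^(−Te/τ) = e^(−0.35/0.4086) = 0.4246.
Trapped volume = 430.0 × 0.4246 = 182.58 mL.

183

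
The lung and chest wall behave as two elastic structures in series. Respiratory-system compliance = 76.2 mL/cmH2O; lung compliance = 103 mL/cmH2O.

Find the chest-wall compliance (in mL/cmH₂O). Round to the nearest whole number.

1/Ccw = 1/Crs − 1/CL.
1/Ccw = 1/76.2 − 1/103 = 0.003415.
Ccw = 292.83 mL/cmH2O.

293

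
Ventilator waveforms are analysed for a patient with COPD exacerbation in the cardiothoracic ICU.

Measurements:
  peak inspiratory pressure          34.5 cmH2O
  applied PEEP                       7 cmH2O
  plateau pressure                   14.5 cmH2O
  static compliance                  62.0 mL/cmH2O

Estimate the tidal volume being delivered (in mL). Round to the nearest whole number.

465

Vt = Cstat × (Pplat − PEEP) = 62.0 × (14.5 − 7) = 62.0 × 7.5 = 465.0 mL.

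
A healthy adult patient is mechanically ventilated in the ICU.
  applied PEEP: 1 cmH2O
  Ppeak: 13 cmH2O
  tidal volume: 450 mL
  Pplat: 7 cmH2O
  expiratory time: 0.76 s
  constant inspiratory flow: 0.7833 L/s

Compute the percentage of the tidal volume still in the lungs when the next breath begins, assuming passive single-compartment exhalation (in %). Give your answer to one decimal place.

26.6

R = (PIP − Pplat)/V̇ = (13 − 7) / 0.7833 = 6.0/0.7833 = 7.66 cmH2O·s/L.
C = Vt/(Pplat − PEEP) = 450.0 / (7 − 1) = 450.0/6.0 = 75.0 mL/cmH2O.
τ = R × C = 7.66 × 0.075 L/cmH2O = 0.5745 s.
Fraction remaining at end-expiration = e^(−Te/τ) = e^(−0.76/0.5745) = 0.2664 → 26.64%.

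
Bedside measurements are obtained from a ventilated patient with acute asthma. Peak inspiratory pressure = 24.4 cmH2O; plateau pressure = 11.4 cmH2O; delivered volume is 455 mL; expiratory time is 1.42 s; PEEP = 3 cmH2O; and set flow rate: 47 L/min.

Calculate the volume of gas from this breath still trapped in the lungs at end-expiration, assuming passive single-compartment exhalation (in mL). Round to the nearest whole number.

94

Flow: 47 L/min ÷ 60 = 0.7833 L/s.
R = (PIP − Pplat)/V̇ = (24.4 − 11.4) / 0.7833 = 13.0/0.7833 = 16.596 cmH2O·s/L.
C = Vt/(Pplat − PEEP) = 455.0 / (11.4 − 3) = 455.0/8.4 = 54.167 mL/cmH2O.
τ = R × C = 16.596 × 0.05417 L/cmH2O = 0.899 s.
Fraction remaining = e^(−Te/τ) = e^(−1.42/0.899) = 0.2061.
Trapped volume = 455.0 × 0.2061 = 93.776 mL.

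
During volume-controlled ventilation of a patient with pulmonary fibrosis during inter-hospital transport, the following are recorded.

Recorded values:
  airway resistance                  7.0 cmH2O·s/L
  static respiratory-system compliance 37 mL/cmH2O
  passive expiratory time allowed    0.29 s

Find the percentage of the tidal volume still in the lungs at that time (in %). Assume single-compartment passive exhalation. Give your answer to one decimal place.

τ = R × C = 7.0 × 37 mL/cmH2O = 7.0 × 0.037 L/cmH2O = 0.259 s.
Passive exhalation: V(t)/V₀ = e^(−t/τ) = e^(−0.29/0.259) = 0.3264.
Fraction remaining = 0.3264 → 32.64%.

32.6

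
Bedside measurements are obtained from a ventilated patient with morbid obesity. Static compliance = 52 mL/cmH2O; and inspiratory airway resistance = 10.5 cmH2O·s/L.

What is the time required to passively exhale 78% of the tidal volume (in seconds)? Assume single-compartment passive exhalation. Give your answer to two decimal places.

τ = R × C = 10.5 × 52 mL/cmH2O = 10.5 × 0.052 L/cmH2O = 0.546 s.
Exhaled fraction f = 1 − e^(−t/τ) → t = −τ·ln(1 − f) = −0.546·ln(0.22) = 0.8267 s.

0.83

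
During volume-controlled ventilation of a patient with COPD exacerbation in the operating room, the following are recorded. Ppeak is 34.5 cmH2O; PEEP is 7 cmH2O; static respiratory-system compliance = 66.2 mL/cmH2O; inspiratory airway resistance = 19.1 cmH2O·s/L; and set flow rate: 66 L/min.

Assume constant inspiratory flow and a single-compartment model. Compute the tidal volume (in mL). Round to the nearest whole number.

Flow: 66 L/min ÷ 60 = 1.1 L/s.
Equation of motion (constant flow): PIP = Vt/C + R·V̇ + PEEP.
Vt/C = PIP − R·V̇ − PEEP = 34.5 − 21.01 − 7 = 6.49 cmH2O.
Vt = C × 6.49 = 66.2 × 6.49 = 429.64 mL.

430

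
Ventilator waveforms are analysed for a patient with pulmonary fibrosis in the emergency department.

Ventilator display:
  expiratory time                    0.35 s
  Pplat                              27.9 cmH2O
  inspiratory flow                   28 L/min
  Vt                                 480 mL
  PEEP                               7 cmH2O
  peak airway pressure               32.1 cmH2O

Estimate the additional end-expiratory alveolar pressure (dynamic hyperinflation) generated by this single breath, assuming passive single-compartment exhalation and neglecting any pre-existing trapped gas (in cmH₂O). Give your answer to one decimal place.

3.8

Flow: 28 L/min ÷ 60 = 0.4667 L/s.
R = (PIP − Pplat)/V̇ = (32.1 − 27.9) / 0.4667 = 4.2/0.4667 = 8.999 cmH2O·s/L.
C = Vt/(Pplat − PEEP) = 480.0 / (27.9 − 7) = 480.0/20.9 = 22.967 mL/cmH2O.
τ = R × C = 8.999 × 0.02297 L/cmH2O = 0.2067 s.
Fraction remaining = e^(−Te/τ) = e^(−0.35/0.2067) = 0.1839; trapped volume = 480.0 × 0.1839 = 88.272 mL.
Additional alveolar pressure from trapping ≈ V_trapped / C = 88.272 / 22.967 = 3.843 cmH2O.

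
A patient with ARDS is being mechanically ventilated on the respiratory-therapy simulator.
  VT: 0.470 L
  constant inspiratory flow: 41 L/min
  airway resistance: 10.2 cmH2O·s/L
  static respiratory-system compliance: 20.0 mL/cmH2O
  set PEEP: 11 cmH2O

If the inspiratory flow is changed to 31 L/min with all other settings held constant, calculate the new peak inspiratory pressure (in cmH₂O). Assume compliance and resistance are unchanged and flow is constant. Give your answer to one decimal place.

Flow: 41 L/min ÷ 60 = 0.6833 L/s.
New flow: 31 L/min ÷ 60 = 0.5167 L/s.
PIP = Vt/C + R·V̇ + PEEP (constant-flow equation of motion).
Only the resistive term changes: ΔPIP = R × ΔV̇ = 10.2 × (0.5167 − 0.6833) = 10.2 × -0.1666 = -1.699 cmH2O.
Original PIP = 470/20.0 + 10.2×0.6833 + 11 = 41.47 cmH2O; new PIP = 41.47 + (-1.699) = 39.771 cmH2O.

39.8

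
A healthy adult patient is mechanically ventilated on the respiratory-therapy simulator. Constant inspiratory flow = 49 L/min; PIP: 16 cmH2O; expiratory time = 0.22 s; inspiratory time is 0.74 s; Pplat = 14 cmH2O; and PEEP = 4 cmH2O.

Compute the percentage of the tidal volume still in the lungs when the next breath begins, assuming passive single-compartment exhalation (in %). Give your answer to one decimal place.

22.6

Flow: 49 L/min ÷ 60 = 0.8167 L/s.
Vt = flow × Ti = 0.8167 L/s × 0.74 s × 1000 mL/L = 604.36 mL.
R = (PIP − Pplat)/V̇ = (16 − 14) / 0.8167 = 2.0/0.8167 = 2.449 cmH2O·s/L.
C = Vt/(Pplat − PEEP) = 604.36 / (14 − 4) = 604.36/10.0 = 60.436 mL/cmH2O.
τ = R × C = 2.449 × 0.06044 L/cmH2O = 0.148 s.
Fraction remaining at end-expiration = e^(−Te/τ) = e^(−0.22/0.148) = 0.2262 → 22.62%.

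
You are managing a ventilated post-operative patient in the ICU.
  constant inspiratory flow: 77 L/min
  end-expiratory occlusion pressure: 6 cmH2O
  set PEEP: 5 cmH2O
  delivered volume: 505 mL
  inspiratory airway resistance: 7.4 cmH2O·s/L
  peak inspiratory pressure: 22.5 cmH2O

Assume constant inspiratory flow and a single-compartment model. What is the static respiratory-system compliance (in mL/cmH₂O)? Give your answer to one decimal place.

Flow: 77 L/min ÷ 60 = 1.2833 L/s.
Total PEEP = 6 cmH2O (set 5 + intrinsic 1); this is the baseline alveolar pressure.
Equation of motion (constant flow): PIP = Vt/C + R·V̇ + PEEP.
Vt/C = PIP − R·V̇ − PEEP = 22.5 − 7.4×1.2833 − 6 = 22.5 − 9.496 − 6 = 7.004 cmH2O.
C = Vt / 7.004 = 505 / 7.004 = 72.102 mL/cmH2O.

72.1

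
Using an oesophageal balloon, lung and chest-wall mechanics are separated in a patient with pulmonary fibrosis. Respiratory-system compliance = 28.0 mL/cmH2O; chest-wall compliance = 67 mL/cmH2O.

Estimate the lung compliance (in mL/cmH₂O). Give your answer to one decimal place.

48.1

1/CL = 1/Crs − 1/Ccw.
1/CL = 1/28.0 − 1/67 = 0.02079.
CL = 48.1 mL/cmH2O.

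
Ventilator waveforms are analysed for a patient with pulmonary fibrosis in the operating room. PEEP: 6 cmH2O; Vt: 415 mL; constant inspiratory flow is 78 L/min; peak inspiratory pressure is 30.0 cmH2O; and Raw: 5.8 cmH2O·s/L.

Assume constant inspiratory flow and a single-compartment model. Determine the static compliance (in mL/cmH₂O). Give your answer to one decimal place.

25.2

Flow: 78 L/min ÷ 60 = 1.3 L/s.
Equation of motion (constant flow): PIP = Vt/C + R·V̇ + PEEP.
Vt/C = PIP − R·V̇ − PEEP = 30.0 − 5.8×1.3 − 6 = 30.0 − 7.54 − 6 = 16.46 cmH2O.
C = Vt / 16.46 = 415 / 16.46 = 25.213 mL/cmH2O.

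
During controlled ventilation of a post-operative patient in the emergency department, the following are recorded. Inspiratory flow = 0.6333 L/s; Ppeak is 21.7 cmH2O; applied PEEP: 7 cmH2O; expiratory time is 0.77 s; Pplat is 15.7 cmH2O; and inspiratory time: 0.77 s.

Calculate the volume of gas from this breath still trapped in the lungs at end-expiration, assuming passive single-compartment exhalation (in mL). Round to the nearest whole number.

Vt = flow × Ti = 0.6333 L/s × 0.77 s × 1000 mL/L = 487.64 mL.
R = (PIP − Pplat)/V̇ = (21.7 − 15.7) / 0.6333 = 6.0/0.6333 = 9.474 cmH2O·s/L.
C = Vt/(Pplat − PEEP) = 487.64 / (15.7 − 7) = 487.64/8.7 = 56.051 mL/cmH2O.
τ = R × C = 9.474 × 0.05605 L/cmH2O = 0.531 s.
Fraction remaining = e^(−Te/τ) = e^(−0.77/0.531) = 0.2345.
Trapped volume = 487.64 × 0.2345 = 114.35 mL.

114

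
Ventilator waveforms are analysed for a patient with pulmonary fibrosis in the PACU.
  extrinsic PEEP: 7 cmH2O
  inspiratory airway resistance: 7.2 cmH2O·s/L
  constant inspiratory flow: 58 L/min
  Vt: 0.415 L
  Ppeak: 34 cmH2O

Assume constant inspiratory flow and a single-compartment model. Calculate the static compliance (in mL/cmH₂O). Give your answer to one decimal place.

Flow: 58 L/min ÷ 60 = 0.9667 L/s.
Equation of motion (constant flow): PIP = Vt/C + R·V̇ + PEEP.
Vt/C = PIP − R·V̇ − PEEP = 34 − 7.2×0.9667 − 7 = 34 − 6.96 − 7 = 20.04 cmH2O.
C = Vt / 20.04 = 415 / 20.04 = 20.709 mL/cmH2O.

20.7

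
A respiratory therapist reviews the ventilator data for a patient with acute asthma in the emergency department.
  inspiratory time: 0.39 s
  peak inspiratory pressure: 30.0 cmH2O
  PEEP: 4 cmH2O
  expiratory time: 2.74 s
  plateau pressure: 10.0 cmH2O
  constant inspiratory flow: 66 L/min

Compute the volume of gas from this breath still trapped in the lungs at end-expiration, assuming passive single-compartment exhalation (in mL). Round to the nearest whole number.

Flow: 66 L/min ÷ 60 = 1.1 L/s.
Vt = flow × Ti = 1.1 L/s × 0.39 s × 1000 mL/L = 429.0 mL.
R = (PIP − Pplat)/V̇ = (30.0 − 10.0) / 1.1 = 20.0/1.1 = 18.182 cmH2O·s/L.
C = Vt/(Pplat − PEEP) = 429.0 / (10.0 − 4) = 429.0/6.0 = 71.5 mL/cmH2O.
τ = R × C = 18.182 × 0.0715 L/cmH2O = 1.3 s.
Fraction remaining = e^(−Te/τ) = e^(−2.74/1.3) = 0.1215.
Trapped volume = 429.0 × 0.1215 = 52.124 mL.

52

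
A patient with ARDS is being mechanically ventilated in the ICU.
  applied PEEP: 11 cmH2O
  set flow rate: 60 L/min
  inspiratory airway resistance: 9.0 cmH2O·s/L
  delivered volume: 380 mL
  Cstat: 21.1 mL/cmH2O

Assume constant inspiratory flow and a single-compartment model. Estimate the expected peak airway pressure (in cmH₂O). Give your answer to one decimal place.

38.0

Flow: 60 L/min ÷ 60 = 1 L/s.
Equation of motion (constant flow): PIP = Vt/C + R·V̇ + PEEP.
PIP = 380/21.1 + 9.0×1 + 11 = 18.009 + 9.0 + 11 = 38.009 cmH2O.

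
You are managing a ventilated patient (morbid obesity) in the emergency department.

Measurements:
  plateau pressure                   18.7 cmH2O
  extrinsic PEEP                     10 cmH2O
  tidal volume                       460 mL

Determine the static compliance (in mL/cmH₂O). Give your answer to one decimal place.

52.9

Cstat = Vt / (Pplat − PEEP) = 460 / (18.7 − 10) = 460 / 8.7 = 52.874 mL/cmH2O.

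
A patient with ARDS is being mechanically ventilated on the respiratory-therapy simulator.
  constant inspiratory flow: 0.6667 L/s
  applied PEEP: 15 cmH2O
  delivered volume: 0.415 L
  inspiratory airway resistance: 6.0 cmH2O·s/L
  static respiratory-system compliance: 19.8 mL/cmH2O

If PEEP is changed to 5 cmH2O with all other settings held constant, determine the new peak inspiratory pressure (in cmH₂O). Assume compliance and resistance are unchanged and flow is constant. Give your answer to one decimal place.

30.0

PIP = Vt/C + R·V̇ + PEEP (constant-flow equation of motion).
Only the baseline term changes: ΔPIP = ΔPEEP = 5 − 15 = -10.0 cmH2O.
Original PIP = 415/19.8 + 6.0×0.6667 + 15 = 39.96 cmH2O; new PIP = 39.96 + (-10.0) = 29.96 cmH2O.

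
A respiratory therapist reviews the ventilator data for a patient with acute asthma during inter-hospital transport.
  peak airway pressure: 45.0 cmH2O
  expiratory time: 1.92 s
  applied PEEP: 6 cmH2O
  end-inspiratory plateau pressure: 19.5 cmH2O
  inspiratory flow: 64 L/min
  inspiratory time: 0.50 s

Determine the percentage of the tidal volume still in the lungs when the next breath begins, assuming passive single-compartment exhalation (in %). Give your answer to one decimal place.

13.1

Flow: 64 L/min ÷ 60 = 1.0667 L/s.
Vt = flow × Ti = 1.0667 L/s × 0.50 s × 1000 mL/L = 533.35 mL.
R = (PIP − Pplat)/V̇ = (45.0 − 19.5) / 1.0667 = 25.5/1.0667 = 23.906 cmH2O·s/L.
C = Vt/(Pplat − PEEP) = 533.35 / (19.5 − 6) = 533.35/13.5 = 39.507 mL/cmH2O.
τ = R × C = 23.906 × 0.03951 L/cmH2O = 0.9445 s.
Fraction remaining at end-expiration = e^(−Te/τ) = e^(−1.92/0.9445) = 0.131 → 13.1%.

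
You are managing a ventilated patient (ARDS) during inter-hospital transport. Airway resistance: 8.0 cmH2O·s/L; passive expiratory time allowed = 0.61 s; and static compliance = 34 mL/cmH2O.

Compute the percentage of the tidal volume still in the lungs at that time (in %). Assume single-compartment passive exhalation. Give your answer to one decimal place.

10.6

τ = R × C = 8.0 × 34 mL/cmH2O = 8.0 × 0.034 L/cmH2O = 0.272 s.
Passive exhalation: V(t)/V₀ = e^(−t/τ) = e^(−0.61/0.272) = 0.1062.
Fraction remaining = 0.1062 → 10.62%.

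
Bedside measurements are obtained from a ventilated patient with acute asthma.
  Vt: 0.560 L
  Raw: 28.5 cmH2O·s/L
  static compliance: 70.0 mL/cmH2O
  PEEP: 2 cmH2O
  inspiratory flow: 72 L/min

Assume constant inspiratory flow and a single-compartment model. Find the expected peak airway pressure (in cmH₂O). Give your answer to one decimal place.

44.2

Flow: 72 L/min ÷ 60 = 1.2 L/s.
Equation of motion (constant flow): PIP = Vt/C + R·V̇ + PEEP.
PIP = 560/70.0 + 28.5×1.2 + 2 = 8.0 + 34.2 + 2 = 44.2 cmH2O.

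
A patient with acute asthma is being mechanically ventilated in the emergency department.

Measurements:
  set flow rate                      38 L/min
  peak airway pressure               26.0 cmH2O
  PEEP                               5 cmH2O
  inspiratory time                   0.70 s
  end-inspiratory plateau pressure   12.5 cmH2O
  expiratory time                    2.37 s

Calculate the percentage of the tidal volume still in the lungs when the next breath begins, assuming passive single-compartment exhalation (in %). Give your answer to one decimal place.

Flow: 38 L/min ÷ 60 = 0.6333 L/s.
Vt = flow × Ti = 0.6333 L/s × 0.70 s × 1000 mL/L = 443.31 mL.
R = (PIP − Pplat)/V̇ = (26.0 − 12.5) / 0.6333 = 13.5/0.6333 = 21.317 cmH2O·s/L.
C = Vt/(Pplat − PEEP) = 443.31 / (12.5 − 5) = 443.31/7.5 = 59.108 mL/cmH2O.
τ = R × C = 21.317 × 0.05911 L/cmH2O = 1.26 s.
Fraction remaining at end-expiration = e^(−Te/τ) = e^(−2.37/1.26) = 0.1524 → 15.24%.

15.2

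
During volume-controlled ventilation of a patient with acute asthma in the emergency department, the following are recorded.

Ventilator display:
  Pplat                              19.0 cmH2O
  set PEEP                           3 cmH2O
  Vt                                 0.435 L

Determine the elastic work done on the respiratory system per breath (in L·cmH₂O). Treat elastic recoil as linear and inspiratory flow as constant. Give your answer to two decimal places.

Elastic work ≈ ½ × (Pplat − PEEP) × Vt = 0.5 × (19.0 − 3) × 0.435 L = 0.5 × 16.0 × 0.435 = 3.48 L·cmH2O.

3.48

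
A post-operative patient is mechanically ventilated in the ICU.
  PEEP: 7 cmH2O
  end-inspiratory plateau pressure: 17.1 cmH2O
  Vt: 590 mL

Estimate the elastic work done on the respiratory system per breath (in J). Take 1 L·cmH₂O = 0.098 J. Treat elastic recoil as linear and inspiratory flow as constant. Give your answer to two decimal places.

Elastic work ≈ ½ × (Pplat − PEEP) × Vt = 0.5 × (17.1 − 7) × 0.590 L = 0.5 × 10.1 × 0.590 = 2.98 L·cmH2O.
× 0.098 J/(L·cmH2O) → 0.292 J.

0.29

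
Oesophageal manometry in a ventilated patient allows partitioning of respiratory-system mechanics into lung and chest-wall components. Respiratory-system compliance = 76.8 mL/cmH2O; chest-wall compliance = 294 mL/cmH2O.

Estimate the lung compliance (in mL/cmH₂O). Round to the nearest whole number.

1/CL = 1/Crs − 1/Ccw.
1/CL = 1/76.8 − 1/294 = 0.009619.
CL = 103.96 mL/cmH2O.

104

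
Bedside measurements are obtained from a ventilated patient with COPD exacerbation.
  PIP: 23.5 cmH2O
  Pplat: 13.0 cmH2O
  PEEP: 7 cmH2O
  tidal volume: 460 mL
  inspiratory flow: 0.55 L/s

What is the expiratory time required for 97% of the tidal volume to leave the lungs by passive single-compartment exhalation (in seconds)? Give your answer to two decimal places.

5.13

R = (PIP − Pplat)/V̇ = (23.5 − 13.0) / 0.55 = 10.5/0.55 = 19.091 cmH2O·s/L.
C = Vt/(Pplat − PEEP) = 460.0 / (13.0 − 7) = 460.0/6.0 = 76.667 mL/cmH2O.
τ = R × C = 19.091 × 0.07667 L/cmH2O = 1.464 s.
t = −τ·ln(1 − 0.97) = −1.464·ln(0.03) = 5.134 s.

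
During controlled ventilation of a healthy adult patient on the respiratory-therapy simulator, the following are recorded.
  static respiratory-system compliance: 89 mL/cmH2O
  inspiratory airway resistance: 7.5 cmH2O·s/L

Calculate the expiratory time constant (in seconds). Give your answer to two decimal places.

τ = R × C = 7.5 × 89 mL/cmH2O = 7.5 × 0.089 L/cmH2O = 0.6675 s.

0.67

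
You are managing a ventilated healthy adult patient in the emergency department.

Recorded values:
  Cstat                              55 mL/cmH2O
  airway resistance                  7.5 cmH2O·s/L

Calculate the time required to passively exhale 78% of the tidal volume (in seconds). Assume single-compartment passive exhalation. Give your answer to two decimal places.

0.62

τ = R × C = 7.5 × 55 mL/cmH2O = 7.5 × 0.055 L/cmH2O = 0.4125 s.
Exhaled fraction f = 1 − e^(−t/τ) → t = −τ·ln(1 − f) = −0.4125·ln(0.22) = 0.6246 s.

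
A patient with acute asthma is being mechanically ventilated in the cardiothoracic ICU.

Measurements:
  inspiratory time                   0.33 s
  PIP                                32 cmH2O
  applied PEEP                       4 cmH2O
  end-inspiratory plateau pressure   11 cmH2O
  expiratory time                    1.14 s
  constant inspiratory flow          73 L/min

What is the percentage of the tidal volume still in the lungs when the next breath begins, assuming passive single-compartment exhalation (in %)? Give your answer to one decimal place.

31.6

Flow: 73 L/min ÷ 60 = 1.2167 L/s.
Vt = flow × Ti = 1.2167 L/s × 0.33 s × 1000 mL/L = 401.51 mL.
R = (PIP − Pplat)/V̇ = (32 − 11) / 1.2167 = 21.0/1.2167 = 17.26 cmH2O·s/L.
C = Vt/(Pplat − PEEP) = 401.51 / (11 − 4) = 401.51/7.0 = 57.359 mL/cmH2O.
τ = R × C = 17.26 × 0.05736 L/cmH2O = 0.99 s.
Fraction remaining at end-expiration = e^(−Te/τ) = e^(−1.14/0.99) = 0.3162 → 31.62%.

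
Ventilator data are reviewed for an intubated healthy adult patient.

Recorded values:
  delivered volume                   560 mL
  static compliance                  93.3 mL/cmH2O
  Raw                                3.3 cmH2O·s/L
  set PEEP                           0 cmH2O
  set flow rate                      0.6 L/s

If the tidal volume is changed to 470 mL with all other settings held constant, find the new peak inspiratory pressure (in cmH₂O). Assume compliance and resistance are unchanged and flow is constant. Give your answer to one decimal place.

7.0

PIP = Vt/C + R·V̇ + PEEP (constant-flow equation of motion).
Only the elastic term changes: ΔPIP = ΔVt / C = (470 − 560) / 93.3 = -0.9646 cmH2O.
Original PIP = 560/93.3 + 3.3×0.6 + 0 = 7.982 cmH2O; new PIP = 7.982 + (-0.9646) = 7.017 cmH2O.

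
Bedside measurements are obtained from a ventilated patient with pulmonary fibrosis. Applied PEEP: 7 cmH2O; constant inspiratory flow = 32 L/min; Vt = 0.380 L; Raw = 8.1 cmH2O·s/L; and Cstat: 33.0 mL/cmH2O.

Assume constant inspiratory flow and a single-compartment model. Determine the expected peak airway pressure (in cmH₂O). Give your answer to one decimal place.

22.8

Flow: 32 L/min ÷ 60 = 0.5333 L/s.
Equation of motion (constant flow): PIP = Vt/C + R·V̇ + PEEP.
PIP = 380/33.0 + 8.1×0.5333 + 7 = 11.515 + 4.32 + 7 = 22.835 cmH2O.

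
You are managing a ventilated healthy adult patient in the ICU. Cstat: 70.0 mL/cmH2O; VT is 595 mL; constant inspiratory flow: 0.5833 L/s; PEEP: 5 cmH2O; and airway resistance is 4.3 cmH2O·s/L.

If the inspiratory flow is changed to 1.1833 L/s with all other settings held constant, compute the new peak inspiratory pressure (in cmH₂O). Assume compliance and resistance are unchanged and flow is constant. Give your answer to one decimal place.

PIP = Vt/C + R·V̇ + PEEP (constant-flow equation of motion).
Only the resistive term changes: ΔPIP = R × ΔV̇ = 4.3 × (1.1833 − 0.5833) = 4.3 × 0.6 = 2.58 cmH2O.
Original PIP = 595/70.0 + 4.3×0.5833 + 5 = 16.008 cmH2O; new PIP = 16.008 + (2.58) = 18.588 cmH2O.

18.6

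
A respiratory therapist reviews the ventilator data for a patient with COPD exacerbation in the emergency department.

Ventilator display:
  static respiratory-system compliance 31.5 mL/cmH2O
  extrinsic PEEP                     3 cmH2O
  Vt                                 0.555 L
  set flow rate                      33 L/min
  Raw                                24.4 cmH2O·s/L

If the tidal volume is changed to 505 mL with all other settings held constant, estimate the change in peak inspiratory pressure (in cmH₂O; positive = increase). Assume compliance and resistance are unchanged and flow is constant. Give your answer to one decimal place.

PIP = Vt/C + R·V̇ + PEEP (constant-flow equation of motion).
Only the elastic term changes: ΔPIP = ΔVt / C = (505 − 555) / 31.5 = -1.587 cmH2O.

-1.6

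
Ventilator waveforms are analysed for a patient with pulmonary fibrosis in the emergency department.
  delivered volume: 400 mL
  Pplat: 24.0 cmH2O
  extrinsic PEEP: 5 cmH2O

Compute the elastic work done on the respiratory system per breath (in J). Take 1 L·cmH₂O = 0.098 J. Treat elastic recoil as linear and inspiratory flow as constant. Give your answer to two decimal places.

0.37

Elastic work ≈ ½ × (Pplat − PEEP) × Vt = 0.5 × (24.0 − 5) × 0.400 L = 0.5 × 19.0 × 0.400 = 3.8 L·cmH2O.
× 0.098 J/(L·cmH2O) → 0.3724 J.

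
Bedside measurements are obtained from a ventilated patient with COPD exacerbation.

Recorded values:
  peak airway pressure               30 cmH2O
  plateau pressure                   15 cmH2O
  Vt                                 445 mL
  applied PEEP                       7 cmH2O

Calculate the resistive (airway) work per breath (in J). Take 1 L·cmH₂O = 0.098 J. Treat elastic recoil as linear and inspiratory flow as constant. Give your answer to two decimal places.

With constant inspiratory flow the resistive pressure is constant at PIP − Pplat = 30 − 15 = 15.0 cmH2O, so resistive work = 15.0 × 0.445 = 6.675 L·cmH2O.
× 0.098 J/(L·cmH2O) → 0.6542 J.

0.65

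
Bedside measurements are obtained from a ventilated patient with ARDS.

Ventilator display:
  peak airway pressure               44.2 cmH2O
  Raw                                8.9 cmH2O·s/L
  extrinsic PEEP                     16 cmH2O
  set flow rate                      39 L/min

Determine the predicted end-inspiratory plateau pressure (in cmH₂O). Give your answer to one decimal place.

38.4

Flow: 39 L/min ÷ 60 = 0.65 L/s.
Pplat = PIP − Raw × flow = 44.2 − 8.9 × 0.65 = 44.2 − 5.785 = 38.415 cmH2O.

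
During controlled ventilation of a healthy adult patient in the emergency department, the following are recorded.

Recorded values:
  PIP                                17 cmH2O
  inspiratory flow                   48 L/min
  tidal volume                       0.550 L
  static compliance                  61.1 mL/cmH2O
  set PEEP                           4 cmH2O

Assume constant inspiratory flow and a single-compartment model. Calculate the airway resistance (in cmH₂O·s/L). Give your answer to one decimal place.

Flow: 48 L/min ÷ 60 = 0.8 L/s.
Equation of motion (constant flow): PIP = Vt/C + R·V̇ + PEEP.
R·V̇ = PIP − Vt/C − PEEP = 17 − 550/61.1 − 4 = 17 − 9.002 − 4 = 3.998 cmH2O.
R = 3.998 / 0.8 = 4.998 cmH2O·s/L.

5.0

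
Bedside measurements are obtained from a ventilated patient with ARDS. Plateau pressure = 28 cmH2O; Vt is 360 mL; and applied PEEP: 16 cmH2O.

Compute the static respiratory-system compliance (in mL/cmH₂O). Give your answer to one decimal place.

Cstat = Vt / (Pplat − PEEP) = 360 / (28 − 16) = 360 / 12.0 = 30.0 mL/cmH2O.

30.0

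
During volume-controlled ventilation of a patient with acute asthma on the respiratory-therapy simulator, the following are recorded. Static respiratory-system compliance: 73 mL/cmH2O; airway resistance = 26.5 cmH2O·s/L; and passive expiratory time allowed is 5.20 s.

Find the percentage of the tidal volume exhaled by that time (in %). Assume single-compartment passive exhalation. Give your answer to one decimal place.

93.2

τ = R × C = 26.5 × 73 mL/cmH2O = 26.5 × 0.073 L/cmH2O = 1.935 s.
Passive exhalation: V(t)/V₀ = e^(−t/τ) = e^(−5.20/1.935) = 0.06806.
Fraction exhaled = 1 − 0.06806 = 0.9319 → 93.19%.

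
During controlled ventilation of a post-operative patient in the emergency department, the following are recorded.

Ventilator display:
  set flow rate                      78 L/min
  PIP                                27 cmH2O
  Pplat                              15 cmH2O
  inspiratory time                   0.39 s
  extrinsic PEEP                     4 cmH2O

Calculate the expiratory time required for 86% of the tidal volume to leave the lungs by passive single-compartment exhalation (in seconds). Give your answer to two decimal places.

Flow: 78 L/min ÷ 60 = 1.3 L/s.
Vt = flow × Ti = 1.3 L/s × 0.39 s × 1000 mL/L = 507.0 mL.
R = (PIP − Pplat)/V̇ = (27 − 15) / 1.3 = 12.0/1.3 = 9.231 cmH2O·s/L.
C = Vt/(Pplat − PEEP) = 507.0 / (15 − 4) = 507.0/11.0 = 46.091 mL/cmH2O.
τ = R × C = 9.231 × 0.04609 L/cmH2O = 0.4255 s.
t = −τ·ln(1 − 0.86) = −0.4255·ln(0.14) = 0.8366 s.

0.84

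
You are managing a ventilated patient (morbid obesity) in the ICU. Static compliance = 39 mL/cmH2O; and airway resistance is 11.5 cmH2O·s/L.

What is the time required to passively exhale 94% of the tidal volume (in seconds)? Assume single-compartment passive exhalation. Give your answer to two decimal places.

1.26

τ = R × C = 11.5 × 39 mL/cmH2O = 11.5 × 0.039 L/cmH2O = 0.4485 s.
Exhaled fraction f = 1 − e^(−t/τ) → t = −τ·ln(1 − f) = −0.4485·ln(0.06) = 1.262 s.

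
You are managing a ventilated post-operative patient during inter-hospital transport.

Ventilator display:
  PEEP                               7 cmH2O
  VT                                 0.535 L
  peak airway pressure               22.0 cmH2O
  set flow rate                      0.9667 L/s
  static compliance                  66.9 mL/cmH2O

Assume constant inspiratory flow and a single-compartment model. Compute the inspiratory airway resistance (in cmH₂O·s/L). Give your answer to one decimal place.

Equation of motion (constant flow): PIP = Vt/C + R·V̇ + PEEP.
R·V̇ = PIP − Vt/C − PEEP = 22.0 − 535/66.9 − 7 = 22.0 − 7.997 − 7 = 7.003 cmH2O.
R = 7.003 / 0.9667 = 7.244 cmH2O·s/L.

7.2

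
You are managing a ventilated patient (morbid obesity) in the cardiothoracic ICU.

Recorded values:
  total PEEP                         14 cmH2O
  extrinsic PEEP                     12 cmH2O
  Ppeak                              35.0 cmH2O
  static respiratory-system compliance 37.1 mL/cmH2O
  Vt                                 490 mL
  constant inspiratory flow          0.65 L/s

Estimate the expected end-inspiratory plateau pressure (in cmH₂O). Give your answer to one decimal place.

End-expiratory occlusion gives total PEEP = 14 cmH2O (intrinsic PEEP = 14 − 12 = 2). Use total PEEP for the elastic gradient.
Pplat = PEEPtotal + Vt / Cstat = 14 + 490 / 37.1 = 14 + 13.208 = 27.208 cmH2O.

27.2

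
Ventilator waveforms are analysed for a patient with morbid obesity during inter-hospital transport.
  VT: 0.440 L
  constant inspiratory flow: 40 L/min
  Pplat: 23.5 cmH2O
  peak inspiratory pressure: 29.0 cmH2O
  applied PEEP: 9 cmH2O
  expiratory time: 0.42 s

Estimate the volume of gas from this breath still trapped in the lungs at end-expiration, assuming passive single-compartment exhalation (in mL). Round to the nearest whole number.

Flow: 40 L/min ÷ 60 = 0.6667 L/s.
R = (PIP − Pplat)/V̇ = (29.0 − 23.5) / 0.6667 = 5.5/0.6667 = 8.25 cmH2O·s/L.
C = Vt/(Pplat − PEEP) = 440.0 / (23.5 − 9) = 440.0/14.5 = 30.345 mL/cmH2O.
τ = R × C = 8.25 × 0.03035 L/cmH2O = 0.2504 s.
Fraction remaining = e^(−Te/τ) = e^(−0.42/0.2504) = 0.1869.
Trapped volume = 440.0 × 0.1869 = 82.236 mL.

82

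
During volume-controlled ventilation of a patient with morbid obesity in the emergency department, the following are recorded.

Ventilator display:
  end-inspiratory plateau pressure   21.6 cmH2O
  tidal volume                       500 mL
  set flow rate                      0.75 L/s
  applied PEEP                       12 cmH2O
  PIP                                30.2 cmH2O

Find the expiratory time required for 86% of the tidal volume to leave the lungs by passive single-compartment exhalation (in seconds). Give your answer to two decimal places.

R = (PIP − Pplat)/V̇ = (30.2 − 21.6) / 0.75 = 8.6/0.75 = 11.467 cmH2O·s/L.
C = Vt/(Pplat − PEEP) = 500.0 / (21.6 − 12) = 500.0/9.6 = 52.083 mL/cmH2O.
τ = R × C = 11.467 × 0.05208 L/cmH2O = 0.5972 s.
t = −τ·ln(1 − 0.86) = −0.5972·ln(0.14) = 1.174 s.

1.17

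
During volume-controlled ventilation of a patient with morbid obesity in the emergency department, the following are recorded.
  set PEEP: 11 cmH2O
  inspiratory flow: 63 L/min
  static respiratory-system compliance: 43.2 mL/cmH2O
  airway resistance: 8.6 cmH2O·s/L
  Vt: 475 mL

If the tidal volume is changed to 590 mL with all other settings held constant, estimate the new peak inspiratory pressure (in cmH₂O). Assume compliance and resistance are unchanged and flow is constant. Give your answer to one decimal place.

33.7

Flow: 63 L/min ÷ 60 = 1.05 L/s.
PIP = Vt/C + R·V̇ + PEEP (constant-flow equation of motion).
Only the elastic term changes: ΔPIP = ΔVt / C = (590 − 475) / 43.2 = 2.662 cmH2O.
Original PIP = 475/43.2 + 8.6×1.05 + 11 = 31.025 cmH2O; new PIP = 31.025 + (2.662) = 33.687 cmH2O.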